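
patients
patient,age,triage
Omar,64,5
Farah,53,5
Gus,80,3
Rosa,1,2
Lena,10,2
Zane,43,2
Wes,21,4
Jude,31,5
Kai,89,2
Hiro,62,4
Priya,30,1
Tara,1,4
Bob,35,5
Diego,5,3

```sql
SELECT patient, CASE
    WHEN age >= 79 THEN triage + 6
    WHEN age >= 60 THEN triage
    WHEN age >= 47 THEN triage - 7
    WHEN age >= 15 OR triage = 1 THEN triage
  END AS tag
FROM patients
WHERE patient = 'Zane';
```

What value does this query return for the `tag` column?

patient = Zane: age=43, triage=2.
age >= 79 → false
age >= 60 → false
age >= 47 → false
age >= 15 OR triage = 1 → true → 2

2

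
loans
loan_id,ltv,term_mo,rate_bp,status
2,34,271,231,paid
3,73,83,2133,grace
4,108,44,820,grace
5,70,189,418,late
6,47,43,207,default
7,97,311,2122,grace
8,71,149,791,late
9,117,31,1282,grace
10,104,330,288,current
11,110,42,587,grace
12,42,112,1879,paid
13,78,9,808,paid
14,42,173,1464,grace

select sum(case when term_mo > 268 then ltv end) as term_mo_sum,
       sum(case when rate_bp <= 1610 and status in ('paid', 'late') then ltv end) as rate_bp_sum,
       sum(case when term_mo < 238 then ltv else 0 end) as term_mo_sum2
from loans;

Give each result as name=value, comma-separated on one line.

[term_mo_sum: term_mo > 268]
loan_id=2: ✓ → 34
loan_id=3: ✗
loan_id=4: ✗
loan_id=5: ✗
loan_id=6: ✗
loan_id=7: ✓ → 97
loan_id=8: ✗
loan_id=9: ✗
loan_id=10: ✓ → 104
loan_id=11: ✗
loan_id=12: ✗
loan_id=13: ✗
loan_id=14: ✗
term_mo_sum = 34 + 97 + 104 = 235
—
[rate_bp_sum: rate_bp <= 1610 and status in ('paid', 'late')]
loan_id=2: ✓ → 34
loan_id=3: ✗
loan_id=4: ✗
loan_id=5: ✓ → 70
loan_id=6: ✗
loan_id=7: ✗
loan_id=8: ✓ → 71
loan_id=9: ✗
loan_id=10: ✗
loan_id=11: ✗
loan_id=12: ✗
loan_id=13: ✓ → 78
loan_id=14: ✗
rate_bp_sum = 34 + 70 + 71 + 78 = 253
—
[term_mo_sum2: term_mo < 238]
loan_id=2: ✗
loan_id=3: ✓ → 73
loan_id=4: ✓ → 108
loan_id=5: ✓ → 70
loan_id=6: ✓ → 47
loan_id=7: ✗
loan_id=8: ✓ → 71
loan_id=9: ✓ → 117
loan_id=10: ✗
loan_id=11: ✓ → 110
loan_id=12: ✓ → 42
loan_id=13: ✓ → 78
loan_id=14: ✓ → 42
term_mo_sum2 = 73 + 108 + 70 + 47 + 71 + 117 + 110 + 42 + 78 + 42 = 758

term_mo_sum=235, rate_bp_sum=253, term_mo_sum2=758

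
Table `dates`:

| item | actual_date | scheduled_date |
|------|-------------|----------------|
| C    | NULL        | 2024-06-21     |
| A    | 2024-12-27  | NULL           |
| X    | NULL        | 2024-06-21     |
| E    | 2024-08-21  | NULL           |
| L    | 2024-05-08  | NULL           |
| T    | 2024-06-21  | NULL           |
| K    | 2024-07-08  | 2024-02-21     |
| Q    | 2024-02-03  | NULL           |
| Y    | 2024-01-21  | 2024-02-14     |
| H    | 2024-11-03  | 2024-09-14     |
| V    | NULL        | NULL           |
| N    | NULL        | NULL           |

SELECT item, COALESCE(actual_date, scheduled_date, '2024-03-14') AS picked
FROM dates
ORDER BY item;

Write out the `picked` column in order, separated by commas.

item=A: actual_date=2024-12-27 → 2024-12-27
item=C: actual_date=NULL, scheduled_date=2024-06-21 → 2024-06-21
item=E: actual_date=2024-08-21 → 2024-08-21
item=H: actual_date=2024-11-03 → 2024-11-03
item=K: actual_date=2024-07-08 → 2024-07-08
item=L: actual_date=2024-05-08 → 2024-05-08
item=N: actual_date=NULL, scheduled_date=NULL, → literal 2024-03-14 → 2024-03-14
item=Q: actual_date=2024-02-03 → 2024-02-03
item=T: actual_date=2024-06-21 → 2024-06-21
item=V: actual_date=NULL, scheduled_date=NULL, → literal 2024-03-14 → 2024-03-14
item=X: actual_date=NULL, scheduled_date=2024-06-21 → 2024-06-21
item=Y: actual_date=2024-01-21 → 2024-01-21

2024-12-27, 2024-06-21, 2024-08-21, 2024-11-03, 2024-07-08, 2024-05-08, 2024-03-14, 2024-02-03, 2024-06-21, 2024-03-14, 2024-06-21, 2024-01-21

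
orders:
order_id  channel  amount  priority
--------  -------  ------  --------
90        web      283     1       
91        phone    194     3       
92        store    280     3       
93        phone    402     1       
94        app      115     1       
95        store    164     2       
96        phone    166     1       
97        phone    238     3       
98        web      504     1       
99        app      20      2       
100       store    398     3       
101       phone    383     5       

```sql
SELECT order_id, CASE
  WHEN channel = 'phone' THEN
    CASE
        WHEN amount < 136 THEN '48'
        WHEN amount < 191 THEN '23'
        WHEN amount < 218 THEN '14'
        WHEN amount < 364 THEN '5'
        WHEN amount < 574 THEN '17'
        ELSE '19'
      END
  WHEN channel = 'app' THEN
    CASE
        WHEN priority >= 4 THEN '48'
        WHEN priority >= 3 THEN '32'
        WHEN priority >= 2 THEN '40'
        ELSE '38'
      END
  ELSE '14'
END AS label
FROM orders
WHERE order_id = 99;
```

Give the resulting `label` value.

40

order_id = 99: channel=app, amount=20, priority=2.
channel='app' → inner[priority >= 2] → 40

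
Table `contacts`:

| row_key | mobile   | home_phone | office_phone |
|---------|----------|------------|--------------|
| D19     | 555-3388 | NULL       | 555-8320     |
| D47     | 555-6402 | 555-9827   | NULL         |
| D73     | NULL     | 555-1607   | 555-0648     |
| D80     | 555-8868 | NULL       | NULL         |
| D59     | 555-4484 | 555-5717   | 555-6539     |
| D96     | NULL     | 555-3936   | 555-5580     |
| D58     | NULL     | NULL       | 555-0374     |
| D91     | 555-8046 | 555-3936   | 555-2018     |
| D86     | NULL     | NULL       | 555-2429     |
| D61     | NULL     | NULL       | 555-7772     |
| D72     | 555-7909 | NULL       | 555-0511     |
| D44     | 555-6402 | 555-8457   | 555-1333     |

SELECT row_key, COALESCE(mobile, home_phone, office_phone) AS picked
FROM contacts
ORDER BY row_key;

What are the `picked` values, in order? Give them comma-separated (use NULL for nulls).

row_key=D19: mobile=555-3388 → 555-3388
row_key=D44: mobile=555-6402 → 555-6402
row_key=D47: mobile=555-6402 → 555-6402
row_key=D58: mobile=NULL, home_phone=NULL, office_phone=555-0374 → 555-0374
row_key=D59: mobile=555-4484 → 555-4484
row_key=D61: mobile=NULL, home_phone=NULL, office_phone=555-7772 → 555-7772
row_key=D72: mobile=555-7909 → 555-7909
row_key=D73: mobile=NULL, home_phone=555-1607 → 555-1607
row_key=D80: mobile=555-8868 → 555-8868
row_key=D86: mobile=NULL, home_phone=NULL, office_phone=555-2429 → 555-2429
row_key=D91: mobile=555-8046 → 555-8046
row_key=D96: mobile=NULL, home_phone=555-3936 → 555-3936

555-3388, 555-6402, 555-6402, 555-0374, 555-4484, 555-7772, 555-7909, 555-1607, 555-8868, 555-2429, 555-8046, 555-3936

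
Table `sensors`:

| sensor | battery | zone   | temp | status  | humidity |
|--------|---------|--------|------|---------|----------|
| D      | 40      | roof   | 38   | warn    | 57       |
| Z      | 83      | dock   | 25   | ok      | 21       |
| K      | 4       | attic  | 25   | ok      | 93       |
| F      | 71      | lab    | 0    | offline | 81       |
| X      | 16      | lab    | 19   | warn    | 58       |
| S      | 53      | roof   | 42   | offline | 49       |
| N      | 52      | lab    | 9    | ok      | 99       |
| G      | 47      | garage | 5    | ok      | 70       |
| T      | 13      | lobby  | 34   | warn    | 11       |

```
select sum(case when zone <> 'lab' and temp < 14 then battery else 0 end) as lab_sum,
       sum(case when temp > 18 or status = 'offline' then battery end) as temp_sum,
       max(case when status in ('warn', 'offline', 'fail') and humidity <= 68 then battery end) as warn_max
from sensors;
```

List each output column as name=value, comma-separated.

lab_sum=47, temp_sum=280, warn_max=53

[lab_sum: zone <> 'lab' and temp < 14]
sensor=D: ✗
sensor=Z: ✗
sensor=K: ✗
sensor=F: ✗
sensor=X: ✗
sensor=S: ✗
sensor=N: ✗
sensor=G: ✓ → 47
sensor=T: ✗
lab_sum = 47
—
[temp_sum: temp > 18 or status = 'offline']
sensor=D: ✓ → 40
sensor=Z: ✓ → 83
sensor=K: ✓ → 4
sensor=F: ✓ → 71
sensor=X: ✓ → 16
sensor=S: ✓ → 53
sensor=N: ✗
sensor=G: ✗
sensor=T: ✓ → 13
temp_sum = 40 + 83 + 4 + 71 + 16 + 53 + 13 = 280
—
[warn_max: status in ('warn', 'offline', 'fail') and humidity <= 68]
sensor=D: ✓ → 40
sensor=Z: ✗
sensor=K: ✗
sensor=F: ✗
sensor=X: ✓ → 16
sensor=S: ✓ → 53
sensor=N: ✗
sensor=G: ✗
sensor=T: ✓ → 13
warn_max = MAX(40, 16, 53, 13) = 53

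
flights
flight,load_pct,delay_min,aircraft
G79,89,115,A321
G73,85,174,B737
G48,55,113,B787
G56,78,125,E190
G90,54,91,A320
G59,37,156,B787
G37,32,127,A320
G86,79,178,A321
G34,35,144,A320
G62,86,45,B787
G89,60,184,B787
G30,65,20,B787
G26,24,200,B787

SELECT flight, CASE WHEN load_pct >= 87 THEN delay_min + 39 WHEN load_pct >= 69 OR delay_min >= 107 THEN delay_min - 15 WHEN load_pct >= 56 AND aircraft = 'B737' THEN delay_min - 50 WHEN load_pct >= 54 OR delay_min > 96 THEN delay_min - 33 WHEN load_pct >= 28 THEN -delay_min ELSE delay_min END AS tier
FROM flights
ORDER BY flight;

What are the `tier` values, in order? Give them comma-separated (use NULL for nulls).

185, -13, 129, 112, 98, 110, 141, 30, 159, 154, 163, 169, 58

flight=G26: load_pct >= 69 OR delay_min >= 107 → 185
flight=G30: load_pct >= 54 OR delay_min > 96 → -13
flight=G34: load_pct >= 69 OR delay_min >= 107 → 129
flight=G37: load_pct >= 69 OR delay_min >= 107 → 112
flight=G48: load_pct >= 69 OR delay_min >= 107 → 98
flight=G56: load_pct >= 69 OR delay_min >= 107 → 110
flight=G59: load_pct >= 69 OR delay_min >= 107 → 141
flight=G62: load_pct >= 69 OR delay_min >= 107 → 30
flight=G73: load_pct >= 69 OR delay_min >= 107 → 159
flight=G79: load_pct >= 87 → 154
flight=G86: load_pct >= 69 OR delay_min >= 107 → 163
flight=G89: load_pct >= 69 OR delay_min >= 107 → 169
flight=G90: load_pct >= 54 OR delay_min > 96 → 58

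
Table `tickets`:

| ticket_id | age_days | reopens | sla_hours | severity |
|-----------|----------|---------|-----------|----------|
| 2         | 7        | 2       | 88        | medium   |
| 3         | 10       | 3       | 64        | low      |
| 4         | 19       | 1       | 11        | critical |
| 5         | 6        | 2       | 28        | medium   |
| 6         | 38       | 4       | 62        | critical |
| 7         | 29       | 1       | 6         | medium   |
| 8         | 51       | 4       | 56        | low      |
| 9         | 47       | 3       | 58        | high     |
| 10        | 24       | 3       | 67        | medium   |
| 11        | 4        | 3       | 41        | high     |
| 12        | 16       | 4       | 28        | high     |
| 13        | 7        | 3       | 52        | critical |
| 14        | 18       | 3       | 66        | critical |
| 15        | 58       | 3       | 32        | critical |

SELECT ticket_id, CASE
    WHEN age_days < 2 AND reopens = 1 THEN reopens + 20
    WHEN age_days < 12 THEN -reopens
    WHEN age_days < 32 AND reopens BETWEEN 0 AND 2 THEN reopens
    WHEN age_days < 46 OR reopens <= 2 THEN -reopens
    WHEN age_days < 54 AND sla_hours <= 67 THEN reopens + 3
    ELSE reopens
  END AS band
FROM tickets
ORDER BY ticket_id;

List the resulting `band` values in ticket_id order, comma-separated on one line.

-2, -3, 1, -2, -4, 1, 7, 6, -3, -3, -4, -3, -3, 3

ticket_id=2: age_days < 12 → -2
ticket_id=3: age_days < 12 → -3
ticket_id=4: age_days < 32 AND reopens BETWEEN 0 AND 2 → 1
ticket_id=5: age_days < 12 → -2
ticket_id=6: age_days < 46 OR reopens <= 2 → -4
ticket_id=7: age_days < 32 AND reopens BETWEEN 0 AND 2 → 1
ticket_id=8: age_days < 54 AND sla_hours <= 67 → 7
ticket_id=9: age_days < 54 AND sla_hours <= 67 → 6
ticket_id=10: age_days < 46 OR reopens <= 2 → -3
ticket_id=11: age_days < 12 → -3
ticket_id=12: age_days < 46 OR reopens <= 2 → -4
ticket_id=13: age_days < 12 → -3
ticket_id=14: age_days < 46 OR reopens <= 2 → -3
ticket_id=15: ELSE → 3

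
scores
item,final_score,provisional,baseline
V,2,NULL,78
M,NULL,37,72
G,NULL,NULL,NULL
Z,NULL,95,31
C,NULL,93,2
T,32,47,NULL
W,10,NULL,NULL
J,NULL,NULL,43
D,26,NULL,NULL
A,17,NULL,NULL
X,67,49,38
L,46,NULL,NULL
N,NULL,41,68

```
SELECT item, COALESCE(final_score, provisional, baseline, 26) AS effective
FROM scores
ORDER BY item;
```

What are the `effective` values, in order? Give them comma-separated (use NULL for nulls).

17, 93, 26, 26, 43, 46, 37, 41, 32, 2, 10, 67, 95

item=A: final_score=17 → 17
item=C: final_score=NULL, provisional=93 → 93
item=D: final_score=26 → 26
item=G: final_score=NULL, provisional=NULL, baseline=NULL, → literal 26 → 26
item=J: final_score=NULL, provisional=NULL, baseline=43 → 43
item=L: final_score=46 → 46
item=M: final_score=NULL, provisional=37 → 37
item=N: final_score=NULL, provisional=41 → 41
item=T: final_score=32 → 32
item=V: final_score=2 → 2
item=W: final_score=10 → 10
item=X: final_score=67 → 67
item=Z: final_score=NULL, provisional=95 → 95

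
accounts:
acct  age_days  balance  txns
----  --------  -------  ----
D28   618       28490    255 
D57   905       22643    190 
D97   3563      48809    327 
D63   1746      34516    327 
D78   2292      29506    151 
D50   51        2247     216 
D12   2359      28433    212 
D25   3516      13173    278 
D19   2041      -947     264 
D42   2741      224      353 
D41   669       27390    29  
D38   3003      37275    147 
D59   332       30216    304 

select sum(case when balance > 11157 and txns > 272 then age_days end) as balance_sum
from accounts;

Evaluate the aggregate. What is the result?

acct=D28: ✗
acct=D57: ✗
acct=D97: ✓ → 3563
acct=D63: ✓ → 1746
acct=D78: ✗
acct=D50: ✗
acct=D12: ✗
acct=D25: ✓ → 3516
acct=D19: ✗
acct=D42: ✗
acct=D41: ✗
acct=D38: ✗
acct=D59: ✓ → 332
balance_sum = 3563 + 1746 + 3516 + 332 = 9157

9157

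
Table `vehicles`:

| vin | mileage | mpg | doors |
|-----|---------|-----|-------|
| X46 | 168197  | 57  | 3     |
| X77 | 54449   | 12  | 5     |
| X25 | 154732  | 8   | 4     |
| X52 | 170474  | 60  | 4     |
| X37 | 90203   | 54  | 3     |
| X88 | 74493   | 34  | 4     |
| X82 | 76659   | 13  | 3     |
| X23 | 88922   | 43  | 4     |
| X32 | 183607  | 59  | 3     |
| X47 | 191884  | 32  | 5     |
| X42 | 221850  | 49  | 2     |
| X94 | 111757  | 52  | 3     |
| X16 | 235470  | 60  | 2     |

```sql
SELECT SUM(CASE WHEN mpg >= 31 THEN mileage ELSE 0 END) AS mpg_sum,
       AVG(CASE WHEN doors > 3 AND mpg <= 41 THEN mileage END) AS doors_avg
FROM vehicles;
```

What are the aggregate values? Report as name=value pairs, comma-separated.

[mpg_sum: mpg >= 31]
vin=X46: ✓ → 168197
vin=X77: ✗
vin=X25: ✗
vin=X52: ✓ → 170474
vin=X37: ✓ → 90203
vin=X88: ✓ → 74493
vin=X82: ✗
vin=X23: ✓ → 88922
vin=X32: ✓ → 183607
vin=X47: ✓ → 191884
vin=X42: ✓ → 221850
vin=X94: ✓ → 111757
vin=X16: ✓ → 235470
mpg_sum = 168197 + 170474 + 90203 + 74493 + 88922 + 183607 + 191884 + 221850 + 111757 + 235470 = 1536857
—
[doors_avg: doors > 3 AND mpg <= 41]
vin=X46: ✗
vin=X77: ✓ → 54449
vin=X25: ✓ → 154732
vin=X52: ✗
vin=X37: ✗
vin=X88: ✓ → 74493
vin=X82: ✗
vin=X23: ✗
vin=X32: ✗
vin=X47: ✓ → 191884
vin=X42: ✗
vin=X94: ✗
vin=X16: ✗
doors_avg = (54449 + 154732 + 74493 + 191884) / 4 = 118889.5

mpg_sum=1536857, doors_avg=118889.5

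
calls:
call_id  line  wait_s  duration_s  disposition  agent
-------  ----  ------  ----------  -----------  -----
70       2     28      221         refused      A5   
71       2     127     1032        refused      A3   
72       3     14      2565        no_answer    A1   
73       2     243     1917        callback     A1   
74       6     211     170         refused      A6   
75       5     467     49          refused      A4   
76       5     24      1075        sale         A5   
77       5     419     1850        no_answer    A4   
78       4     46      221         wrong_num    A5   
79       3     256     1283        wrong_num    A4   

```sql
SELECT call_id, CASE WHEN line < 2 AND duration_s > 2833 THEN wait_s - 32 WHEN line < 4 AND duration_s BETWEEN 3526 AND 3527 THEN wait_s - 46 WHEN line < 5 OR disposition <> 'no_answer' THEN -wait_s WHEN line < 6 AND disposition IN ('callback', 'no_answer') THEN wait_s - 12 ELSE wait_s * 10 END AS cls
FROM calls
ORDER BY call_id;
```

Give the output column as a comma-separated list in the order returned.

-28, -127, -14, -243, -211, -467, -24, 407, -46, -256

call_id=70: line < 5 OR disposition <> 'no_answer' → -28
call_id=71: line < 5 OR disposition <> 'no_answer' → -127
call_id=72: line < 5 OR disposition <> 'no_answer' → -14
call_id=73: line < 5 OR disposition <> 'no_answer' → -243
call_id=74: line < 5 OR disposition <> 'no_answer' → -211
call_id=75: line < 5 OR disposition <> 'no_answer' → -467
call_id=76: line < 5 OR disposition <> 'no_answer' → -24
call_id=77: line < 6 AND disposition IN ('callback', 'no_answer') → 407
call_id=78: line < 5 OR disposition <> 'no_answer' → -46
call_id=79: line < 5 OR disposition <> 'no_answer' → -256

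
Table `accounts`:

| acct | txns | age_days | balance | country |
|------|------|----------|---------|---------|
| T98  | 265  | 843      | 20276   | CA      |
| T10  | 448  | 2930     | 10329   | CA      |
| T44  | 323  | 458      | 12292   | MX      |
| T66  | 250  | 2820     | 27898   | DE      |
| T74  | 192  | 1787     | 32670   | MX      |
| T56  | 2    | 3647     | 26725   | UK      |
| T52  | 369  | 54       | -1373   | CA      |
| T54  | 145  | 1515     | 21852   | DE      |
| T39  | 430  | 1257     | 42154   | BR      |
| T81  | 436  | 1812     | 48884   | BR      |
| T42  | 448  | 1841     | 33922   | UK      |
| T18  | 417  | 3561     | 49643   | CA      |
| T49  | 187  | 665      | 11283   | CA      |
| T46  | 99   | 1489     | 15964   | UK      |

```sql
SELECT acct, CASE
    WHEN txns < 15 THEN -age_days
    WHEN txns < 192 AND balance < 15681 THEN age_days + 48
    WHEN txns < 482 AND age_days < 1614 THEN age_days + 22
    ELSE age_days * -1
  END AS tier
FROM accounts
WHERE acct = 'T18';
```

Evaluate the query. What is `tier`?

acct = T18: txns=417, age_days=3561, balance=49643, country=CA.
txns < 15 → false
txns < 192 AND balance < 15681 → false
txns < 482 AND age_days < 1614 → false
No prior WHEN matched → ELSE → -3561

-3561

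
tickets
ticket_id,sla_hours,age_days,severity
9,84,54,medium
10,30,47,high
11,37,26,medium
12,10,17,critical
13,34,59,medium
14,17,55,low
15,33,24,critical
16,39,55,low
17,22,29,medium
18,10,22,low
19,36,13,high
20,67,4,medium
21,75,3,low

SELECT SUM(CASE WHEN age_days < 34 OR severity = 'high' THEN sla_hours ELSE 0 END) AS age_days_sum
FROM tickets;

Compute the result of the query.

ticket_id=9: ✗
ticket_id=10: ✓ → 30
ticket_id=11: ✓ → 37
ticket_id=12: ✓ → 10
ticket_id=13: ✗
ticket_id=14: ✗
ticket_id=15: ✓ → 33
ticket_id=16: ✗
ticket_id=17: ✓ → 22
ticket_id=18: ✓ → 10
ticket_id=19: ✓ → 36
ticket_id=20: ✓ → 67
ticket_id=21: ✓ → 75
age_days_sum = 30 + 37 + 10 + 33 + 22 + 10 + 36 + 67 + 75 = 320

320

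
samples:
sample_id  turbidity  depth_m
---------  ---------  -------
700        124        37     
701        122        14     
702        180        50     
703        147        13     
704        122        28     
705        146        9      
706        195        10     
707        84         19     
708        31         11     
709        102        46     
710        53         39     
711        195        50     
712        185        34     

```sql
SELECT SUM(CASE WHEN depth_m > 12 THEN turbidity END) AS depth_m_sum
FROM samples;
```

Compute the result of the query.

1314

sample_id=700: ✓ → 124
sample_id=701: ✓ → 122
sample_id=702: ✓ → 180
sample_id=703: ✓ → 147
sample_id=704: ✓ → 122
sample_id=705: ✗
sample_id=706: ✗
sample_id=707: ✓ → 84
sample_id=708: ✗
sample_id=709: ✓ → 102
sample_id=710: ✓ → 53
sample_id=711: ✓ → 195
sample_id=712: ✓ → 185
depth_m_sum = 124 + 122 + 180 + 147 + 122 + 84 + 102 + 53 + 195 + 185 = 1314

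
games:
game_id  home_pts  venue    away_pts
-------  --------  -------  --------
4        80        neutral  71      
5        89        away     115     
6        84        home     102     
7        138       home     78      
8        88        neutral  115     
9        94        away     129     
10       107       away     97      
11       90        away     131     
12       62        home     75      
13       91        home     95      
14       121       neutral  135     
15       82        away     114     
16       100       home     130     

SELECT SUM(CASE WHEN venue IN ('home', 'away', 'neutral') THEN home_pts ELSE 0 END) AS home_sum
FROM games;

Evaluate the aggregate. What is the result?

game_id=4: ✓ → 80
game_id=5: ✓ → 89
game_id=6: ✓ → 84
game_id=7: ✓ → 138
game_id=8: ✓ → 88
game_id=9: ✓ → 94
game_id=10: ✓ → 107
game_id=11: ✓ → 90
game_id=12: ✓ → 62
game_id=13: ✓ → 91
game_id=14: ✓ → 121
game_id=15: ✓ → 82
game_id=16: ✓ → 100
home_sum = 80 + 89 + 84 + 138 + 88 + 94 + 107 + 90 + 62 + 91 + 121 + 82 + 100 = 1226

1226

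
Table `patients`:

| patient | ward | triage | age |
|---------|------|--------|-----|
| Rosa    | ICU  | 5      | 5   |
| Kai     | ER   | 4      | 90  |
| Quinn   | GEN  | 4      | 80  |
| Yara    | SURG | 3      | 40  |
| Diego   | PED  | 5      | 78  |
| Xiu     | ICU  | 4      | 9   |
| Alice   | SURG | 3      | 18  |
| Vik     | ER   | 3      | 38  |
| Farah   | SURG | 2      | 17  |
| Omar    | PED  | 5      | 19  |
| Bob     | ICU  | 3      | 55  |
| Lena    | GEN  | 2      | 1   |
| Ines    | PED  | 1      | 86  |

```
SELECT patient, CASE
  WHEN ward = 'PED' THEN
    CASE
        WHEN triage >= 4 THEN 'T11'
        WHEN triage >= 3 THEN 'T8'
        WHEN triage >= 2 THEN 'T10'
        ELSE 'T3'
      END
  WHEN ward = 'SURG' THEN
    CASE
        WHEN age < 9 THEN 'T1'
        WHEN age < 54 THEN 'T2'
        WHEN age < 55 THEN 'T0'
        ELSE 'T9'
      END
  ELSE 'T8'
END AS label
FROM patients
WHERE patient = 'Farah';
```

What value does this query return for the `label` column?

T2

patient = Farah: ward=SURG, triage=2, age=17.
ward='SURG' → inner[age < 54] → T2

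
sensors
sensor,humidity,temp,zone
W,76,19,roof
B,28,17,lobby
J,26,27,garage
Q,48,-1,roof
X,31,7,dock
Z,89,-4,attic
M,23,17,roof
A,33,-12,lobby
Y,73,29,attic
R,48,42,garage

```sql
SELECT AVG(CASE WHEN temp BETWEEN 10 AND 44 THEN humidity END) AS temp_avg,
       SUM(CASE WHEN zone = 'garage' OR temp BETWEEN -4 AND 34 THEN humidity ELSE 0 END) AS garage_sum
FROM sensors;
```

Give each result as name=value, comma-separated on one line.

[temp_avg: temp BETWEEN 10 AND 44]
sensor=W: ✓ → 76
sensor=B: ✓ → 28
sensor=J: ✓ → 26
sensor=Q: ✗
sensor=X: ✗
sensor=Z: ✗
sensor=M: ✓ → 23
sensor=A: ✗
sensor=Y: ✓ → 73
sensor=R: ✓ → 48
temp_avg = (76 + 28 + 26 + 23 + 73 + 48) / 6 = 45.6666666667
—
[garage_sum: zone = 'garage' OR temp BETWEEN -4 AND 34]
sensor=W: ✓ → 76
sensor=B: ✓ → 28
sensor=J: ✓ → 26
sensor=Q: ✓ → 48
sensor=X: ✓ → 31
sensor=Z: ✓ → 89
sensor=M: ✓ → 23
sensor=A: ✗
sensor=Y: ✓ → 73
sensor=R: ✓ → 48
garage_sum = 76 + 28 + 26 + 48 + 31 + 89 + 23 + 73 + 48 = 442

temp_avg=45.6666666667, garage_sum=442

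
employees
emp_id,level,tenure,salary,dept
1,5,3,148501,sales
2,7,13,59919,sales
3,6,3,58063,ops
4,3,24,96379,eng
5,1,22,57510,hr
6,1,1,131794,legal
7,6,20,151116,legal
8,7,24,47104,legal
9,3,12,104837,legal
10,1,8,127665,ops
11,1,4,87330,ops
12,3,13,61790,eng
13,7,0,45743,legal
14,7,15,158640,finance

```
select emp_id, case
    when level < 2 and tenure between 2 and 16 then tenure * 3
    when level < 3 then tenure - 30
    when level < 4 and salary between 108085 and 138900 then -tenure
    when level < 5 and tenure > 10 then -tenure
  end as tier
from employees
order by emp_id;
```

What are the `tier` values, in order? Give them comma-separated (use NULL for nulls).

emp_id=1: (no match → NULL) → NULL
emp_id=2: (no match → NULL) → NULL
emp_id=3: (no match → NULL) → NULL
emp_id=4: level < 5 and tenure > 10 → -24
emp_id=5: level < 3 → -8
emp_id=6: level < 3 → -29
emp_id=7: (no match → NULL) → NULL
emp_id=8: (no match → NULL) → NULL
emp_id=9: level < 5 and tenure > 10 → -12
emp_id=10: level < 2 and tenure between 2 and 16 → 24
emp_id=11: level < 2 and tenure between 2 and 16 → 12
emp_id=12: level < 5 and tenure > 10 → -13
emp_id=13: (no match → NULL) → NULL
emp_id=14: (no match → NULL) → NULL

NULL, NULL, NULL, -24, -8, -29, NULL, NULL, -12, 24, 12, -13, NULL, NULL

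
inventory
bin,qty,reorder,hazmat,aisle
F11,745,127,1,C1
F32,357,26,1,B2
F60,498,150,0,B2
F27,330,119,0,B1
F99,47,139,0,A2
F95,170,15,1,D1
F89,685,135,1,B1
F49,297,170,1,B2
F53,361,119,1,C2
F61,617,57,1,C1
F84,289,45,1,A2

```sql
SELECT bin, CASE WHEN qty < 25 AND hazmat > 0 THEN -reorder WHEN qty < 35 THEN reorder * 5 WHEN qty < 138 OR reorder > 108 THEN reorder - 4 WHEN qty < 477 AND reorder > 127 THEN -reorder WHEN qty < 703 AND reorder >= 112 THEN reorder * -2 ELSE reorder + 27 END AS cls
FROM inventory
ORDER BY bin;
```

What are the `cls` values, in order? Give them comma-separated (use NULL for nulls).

123, 115, 53, 166, 115, 146, 84, 72, 131, 42, 135

bin=F11: qty < 138 OR reorder > 108 → 123
bin=F27: qty < 138 OR reorder > 108 → 115
bin=F32: ELSE → 53
bin=F49: qty < 138 OR reorder > 108 → 166
bin=F53: qty < 138 OR reorder > 108 → 115
bin=F60: qty < 138 OR reorder > 108 → 146
bin=F61: ELSE → 84
bin=F84: ELSE → 72
bin=F89: qty < 138 OR reorder > 108 → 131
bin=F95: ELSE → 42
bin=F99: qty < 138 OR reorder > 108 → 135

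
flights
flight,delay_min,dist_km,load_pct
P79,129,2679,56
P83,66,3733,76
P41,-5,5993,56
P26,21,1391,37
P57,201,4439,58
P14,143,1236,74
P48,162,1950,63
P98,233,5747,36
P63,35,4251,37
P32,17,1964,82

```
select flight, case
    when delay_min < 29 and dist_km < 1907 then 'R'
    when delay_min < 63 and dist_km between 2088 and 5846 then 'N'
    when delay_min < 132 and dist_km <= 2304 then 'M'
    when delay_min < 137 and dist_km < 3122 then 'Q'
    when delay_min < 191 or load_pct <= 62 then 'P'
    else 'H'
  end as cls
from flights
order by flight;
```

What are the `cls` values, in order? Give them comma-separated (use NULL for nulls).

P, R, M, P, P, P, N, Q, P, P

flight=P14: delay_min < 191 or load_pct <= 62 → P
flight=P26: delay_min < 29 and dist_km < 1907 → R
flight=P32: delay_min < 132 and dist_km <= 2304 → M
flight=P41: delay_min < 191 or load_pct <= 62 → P
flight=P48: delay_min < 191 or load_pct <= 62 → P
flight=P57: delay_min < 191 or load_pct <= 62 → P
flight=P63: delay_min < 63 and dist_km between 2088 and 5846 → N
flight=P79: delay_min < 137 and dist_km < 3122 → Q
flight=P83: delay_min < 191 or load_pct <= 62 → P
flight=P98: delay_min < 191 or load_pct <= 62 → P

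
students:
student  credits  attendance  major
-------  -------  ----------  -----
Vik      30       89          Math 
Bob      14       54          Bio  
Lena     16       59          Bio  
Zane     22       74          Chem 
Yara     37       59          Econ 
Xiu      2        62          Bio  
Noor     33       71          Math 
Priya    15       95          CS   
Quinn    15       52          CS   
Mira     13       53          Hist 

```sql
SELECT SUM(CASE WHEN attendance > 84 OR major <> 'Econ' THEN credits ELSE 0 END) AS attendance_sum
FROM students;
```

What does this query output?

student=Vik: ✓ → 30
student=Bob: ✓ → 14
student=Lena: ✓ → 16
student=Zane: ✓ → 22
student=Yara: ✗
student=Xiu: ✓ → 2
student=Noor: ✓ → 33
student=Priya: ✓ → 15
student=Quinn: ✓ → 15
student=Mira: ✓ → 13
attendance_sum = 30 + 14 + 16 + 22 + 2 + 33 + 15 + 15 + 13 = 160

160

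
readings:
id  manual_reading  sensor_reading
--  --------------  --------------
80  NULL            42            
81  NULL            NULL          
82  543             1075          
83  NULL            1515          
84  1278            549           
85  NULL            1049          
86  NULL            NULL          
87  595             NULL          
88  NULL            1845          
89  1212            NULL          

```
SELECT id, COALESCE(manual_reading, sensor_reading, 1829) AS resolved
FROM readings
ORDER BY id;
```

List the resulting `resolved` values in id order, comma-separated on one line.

id=80: manual_reading=NULL, sensor_reading=42 → 42
id=81: manual_reading=NULL, sensor_reading=NULL, → literal 1829 → 1829
id=82: manual_reading=543 → 543
id=83: manual_reading=NULL, sensor_reading=1515 → 1515
id=84: manual_reading=1278 → 1278
id=85: manual_reading=NULL, sensor_reading=1049 → 1049
id=86: manual_reading=NULL, sensor_reading=NULL, → literal 1829 → 1829
id=87: manual_reading=595 → 595
id=88: manual_reading=NULL, sensor_reading=1845 → 1845
id=89: manual_reading=1212 → 1212

42, 1829, 543, 1515, 1278, 1049, 1829, 595, 1845, 1212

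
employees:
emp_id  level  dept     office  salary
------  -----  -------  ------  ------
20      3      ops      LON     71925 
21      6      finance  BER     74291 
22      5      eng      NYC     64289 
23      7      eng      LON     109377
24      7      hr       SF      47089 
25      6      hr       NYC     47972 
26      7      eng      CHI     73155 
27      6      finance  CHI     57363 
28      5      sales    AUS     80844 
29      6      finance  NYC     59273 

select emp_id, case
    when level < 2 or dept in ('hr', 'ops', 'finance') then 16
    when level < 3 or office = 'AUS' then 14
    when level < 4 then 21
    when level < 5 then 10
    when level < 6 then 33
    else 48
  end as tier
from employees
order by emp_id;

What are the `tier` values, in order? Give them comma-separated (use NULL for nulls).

emp_id=20: level < 2 or dept in ('hr', 'ops', 'finance') → 16
emp_id=21: level < 2 or dept in ('hr', 'ops', 'finance') → 16
emp_id=22: level < 6 → 33
emp_id=23: ELSE → 48
emp_id=24: level < 2 or dept in ('hr', 'ops', 'finance') → 16
emp_id=25: level < 2 or dept in ('hr', 'ops', 'finance') → 16
emp_id=26: ELSE → 48
emp_id=27: level < 2 or dept in ('hr', 'ops', 'finance') → 16
emp_id=28: level < 3 or office = 'AUS' → 14
emp_id=29: level < 2 or dept in ('hr', 'ops', 'finance') → 16

16, 16, 33, 48, 16, 16, 48, 16, 14, 16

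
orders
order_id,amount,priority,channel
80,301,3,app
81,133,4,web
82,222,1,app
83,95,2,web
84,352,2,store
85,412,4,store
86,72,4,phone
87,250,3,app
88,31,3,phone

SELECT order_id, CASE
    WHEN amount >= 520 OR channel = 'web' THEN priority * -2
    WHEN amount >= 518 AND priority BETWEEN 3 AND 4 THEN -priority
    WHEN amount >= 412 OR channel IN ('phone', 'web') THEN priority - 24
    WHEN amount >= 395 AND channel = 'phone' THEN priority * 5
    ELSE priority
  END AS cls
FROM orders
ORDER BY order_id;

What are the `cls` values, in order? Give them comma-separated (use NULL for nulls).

order_id=80: ELSE → 3
order_id=81: amount >= 520 OR channel = 'web' → -8
order_id=82: ELSE → 1
order_id=83: amount >= 520 OR channel = 'web' → -4
order_id=84: ELSE → 2
order_id=85: amount >= 412 OR channel IN ('phone', 'web') → -20
order_id=86: amount >= 412 OR channel IN ('phone', 'web') → -20
order_id=87: ELSE → 3
order_id=88: amount >= 412 OR channel IN ('phone', 'web') → -21

3, -8, 1, -4, 2, -20, -20, 3, -21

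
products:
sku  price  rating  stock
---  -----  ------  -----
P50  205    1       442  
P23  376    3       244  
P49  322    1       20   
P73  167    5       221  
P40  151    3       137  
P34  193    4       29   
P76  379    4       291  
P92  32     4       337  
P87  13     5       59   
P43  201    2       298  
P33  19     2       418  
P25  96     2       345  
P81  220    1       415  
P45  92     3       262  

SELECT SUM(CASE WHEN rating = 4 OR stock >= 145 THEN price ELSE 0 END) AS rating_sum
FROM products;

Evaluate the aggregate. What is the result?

sku=P50: ✓ → 205
sku=P23: ✓ → 376
sku=P49: ✗
sku=P73: ✓ → 167
sku=P40: ✗
sku=P34: ✓ → 193
sku=P76: ✓ → 379
sku=P92: ✓ → 32
sku=P87: ✗
sku=P43: ✓ → 201
sku=P33: ✓ → 19
sku=P25: ✓ → 96
sku=P81: ✓ → 220
sku=P45: ✓ → 92
rating_sum = 205 + 376 + 167 + 193 + 379 + 32 + 201 + 19 + 96 + 220 + 92 = 1980

1980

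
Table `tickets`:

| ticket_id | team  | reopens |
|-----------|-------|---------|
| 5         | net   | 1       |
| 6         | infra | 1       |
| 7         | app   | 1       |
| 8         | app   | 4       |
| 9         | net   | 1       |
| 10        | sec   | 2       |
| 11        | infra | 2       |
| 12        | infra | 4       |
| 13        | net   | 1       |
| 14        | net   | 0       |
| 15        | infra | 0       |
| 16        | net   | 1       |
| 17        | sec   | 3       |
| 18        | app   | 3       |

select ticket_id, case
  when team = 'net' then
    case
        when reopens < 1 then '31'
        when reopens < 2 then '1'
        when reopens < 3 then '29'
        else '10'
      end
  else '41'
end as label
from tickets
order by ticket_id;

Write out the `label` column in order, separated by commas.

1, 41, 41, 41, 1, 41, 41, 41, 1, 31, 41, 1, 41, 41

ticket_id=5: team='net' → inner[reopens < 2] → 1
ticket_id=6: team='infra' → outer ELSE → 41
ticket_id=7: team='app' → outer ELSE → 41
ticket_id=8: team='app' → outer ELSE → 41
ticket_id=9: team='net' → inner[reopens < 2] → 1
ticket_id=10: team='sec' → outer ELSE → 41
ticket_id=11: team='infra' → outer ELSE → 41
ticket_id=12: team='infra' → outer ELSE → 41
ticket_id=13: team='net' → inner[reopens < 2] → 1
ticket_id=14: team='net' → inner[reopens < 1] → 31
ticket_id=15: team='infra' → outer ELSE → 41
ticket_id=16: team='net' → inner[reopens < 2] → 1
ticket_id=17: team='sec' → outer ELSE → 41
ticket_id=18: team='app' → outer ELSE → 41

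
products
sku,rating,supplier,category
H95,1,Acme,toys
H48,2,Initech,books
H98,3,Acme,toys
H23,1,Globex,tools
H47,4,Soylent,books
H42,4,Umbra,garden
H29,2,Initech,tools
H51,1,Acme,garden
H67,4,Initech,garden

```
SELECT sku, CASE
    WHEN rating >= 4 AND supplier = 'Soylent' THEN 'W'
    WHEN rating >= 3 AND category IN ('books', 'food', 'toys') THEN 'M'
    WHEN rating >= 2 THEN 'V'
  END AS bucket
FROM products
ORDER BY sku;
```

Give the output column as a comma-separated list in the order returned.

NULL, V, V, W, V, NULL, V, NULL, M

sku=H23: (no match → NULL) → NULL
sku=H29: rating >= 2 → V
sku=H42: rating >= 2 → V
sku=H47: rating >= 4 AND supplier = 'Soylent' → W
sku=H48: rating >= 2 → V
sku=H51: (no match → NULL) → NULL
sku=H67: rating >= 2 → V
sku=H95: (no match → NULL) → NULL
sku=H98: rating >= 3 AND category IN ('books', 'food', 'toys') → M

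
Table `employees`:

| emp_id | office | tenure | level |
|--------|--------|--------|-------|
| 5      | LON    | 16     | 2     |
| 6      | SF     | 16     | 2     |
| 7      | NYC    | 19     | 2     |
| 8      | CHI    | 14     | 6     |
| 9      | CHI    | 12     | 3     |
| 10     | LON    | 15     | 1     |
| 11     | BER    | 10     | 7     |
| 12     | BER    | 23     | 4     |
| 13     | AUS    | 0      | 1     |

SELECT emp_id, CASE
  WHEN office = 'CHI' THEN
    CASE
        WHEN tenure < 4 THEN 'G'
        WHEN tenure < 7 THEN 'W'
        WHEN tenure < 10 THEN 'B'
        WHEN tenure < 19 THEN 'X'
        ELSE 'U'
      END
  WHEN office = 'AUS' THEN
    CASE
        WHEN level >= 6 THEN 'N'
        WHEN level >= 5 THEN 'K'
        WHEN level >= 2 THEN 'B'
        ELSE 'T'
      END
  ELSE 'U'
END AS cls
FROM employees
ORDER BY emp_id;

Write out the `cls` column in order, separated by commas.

emp_id=5: office='LON' → outer ELSE → U
emp_id=6: office='SF' → outer ELSE → U
emp_id=7: office='NYC' → outer ELSE → U
emp_id=8: office='CHI' → inner[tenure < 19] → X
emp_id=9: office='CHI' → inner[tenure < 19] → X
emp_id=10: office='LON' → outer ELSE → U
emp_id=11: office='BER' → outer ELSE → U
emp_id=12: office='BER' → outer ELSE → U
emp_id=13: office='AUS' → inner[ELSE] → T

U, U, U, X, X, U, U, U, T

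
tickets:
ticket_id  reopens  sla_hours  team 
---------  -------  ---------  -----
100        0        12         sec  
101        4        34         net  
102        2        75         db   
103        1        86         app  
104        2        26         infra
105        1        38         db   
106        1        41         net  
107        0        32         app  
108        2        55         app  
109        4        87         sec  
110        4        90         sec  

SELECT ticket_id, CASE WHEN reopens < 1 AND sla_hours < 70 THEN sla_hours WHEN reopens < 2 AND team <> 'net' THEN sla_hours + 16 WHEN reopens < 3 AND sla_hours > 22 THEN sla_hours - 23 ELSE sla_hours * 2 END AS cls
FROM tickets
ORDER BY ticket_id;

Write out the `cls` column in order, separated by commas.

12, 68, 52, 102, 3, 54, 18, 32, 32, 174, 180

ticket_id=100: reopens < 1 AND sla_hours < 70 → 12
ticket_id=101: ELSE → 68
ticket_id=102: reopens < 3 AND sla_hours > 22 → 52
ticket_id=103: reopens < 2 AND team <> 'net' → 102
ticket_id=104: reopens < 3 AND sla_hours > 22 → 3
ticket_id=105: reopens < 2 AND team <> 'net' → 54
ticket_id=106: reopens < 3 AND sla_hours > 22 → 18
ticket_id=107: reopens < 1 AND sla_hours < 70 → 32
ticket_id=108: reopens < 3 AND sla_hours > 22 → 32
ticket_id=109: ELSE → 174
ticket_id=110: ELSE → 180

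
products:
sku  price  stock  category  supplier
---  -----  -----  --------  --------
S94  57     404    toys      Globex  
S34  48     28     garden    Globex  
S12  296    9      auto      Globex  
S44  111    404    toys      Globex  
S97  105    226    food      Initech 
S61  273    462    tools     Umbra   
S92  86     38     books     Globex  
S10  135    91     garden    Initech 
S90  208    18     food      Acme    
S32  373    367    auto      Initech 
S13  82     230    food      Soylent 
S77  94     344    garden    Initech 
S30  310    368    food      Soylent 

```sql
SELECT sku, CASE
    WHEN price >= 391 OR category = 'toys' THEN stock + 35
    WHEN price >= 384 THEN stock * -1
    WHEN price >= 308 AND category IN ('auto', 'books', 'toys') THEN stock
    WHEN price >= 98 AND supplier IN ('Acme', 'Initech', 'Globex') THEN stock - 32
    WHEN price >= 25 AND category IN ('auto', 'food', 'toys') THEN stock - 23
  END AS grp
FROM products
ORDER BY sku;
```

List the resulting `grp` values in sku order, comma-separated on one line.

59, -23, 207, 345, 367, NULL, 439, NULL, NULL, -14, NULL, 439, 194

sku=S10: price >= 98 AND supplier IN ('Acme', 'Initech', 'Globex') → 59
sku=S12: price >= 98 AND supplier IN ('Acme', 'Initech', 'Globex') → -23
sku=S13: price >= 25 AND category IN ('auto', 'food', 'toys') → 207
sku=S30: price >= 25 AND category IN ('auto', 'food', 'toys') → 345
sku=S32: price >= 308 AND category IN ('auto', 'books', 'toys') → 367
sku=S34: (no match → NULL) → NULL
sku=S44: price >= 391 OR category = 'toys' → 439
sku=S61: (no match → NULL) → NULL
sku=S77: (no match → NULL) → NULL
sku=S90: price >= 98 AND supplier IN ('Acme', 'Initech', 'Globex') → -14
sku=S92: (no match → NULL) → NULL
sku=S94: price >= 391 OR category = 'toys' → 439
sku=S97: price >= 98 AND supplier IN ('Acme', 'Initech', 'Globex') → 194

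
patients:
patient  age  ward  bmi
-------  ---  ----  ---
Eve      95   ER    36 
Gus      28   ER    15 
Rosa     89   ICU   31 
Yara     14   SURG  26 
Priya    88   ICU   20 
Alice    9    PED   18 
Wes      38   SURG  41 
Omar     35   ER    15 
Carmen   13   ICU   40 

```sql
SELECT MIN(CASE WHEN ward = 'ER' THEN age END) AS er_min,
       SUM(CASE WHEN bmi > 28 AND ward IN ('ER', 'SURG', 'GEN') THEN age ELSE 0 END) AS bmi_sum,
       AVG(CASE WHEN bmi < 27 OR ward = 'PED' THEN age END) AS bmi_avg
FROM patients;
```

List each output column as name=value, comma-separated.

er_min=28, bmi_sum=133, bmi_avg=34.8

[er_min: ward = 'ER']
patient=Eve: ✓ → 95
patient=Gus: ✓ → 28
patient=Rosa: ✗
patient=Yara: ✗
patient=Priya: ✗
patient=Alice: ✗
patient=Wes: ✗
patient=Omar: ✓ → 35
patient=Carmen: ✗
er_min = MIN(95, 28, 35) = 28
—
[bmi_sum: bmi > 28 AND ward IN ('ER', 'SURG', 'GEN')]
patient=Eve: ✓ → 95
patient=Gus: ✗
patient=Rosa: ✗
patient=Yara: ✗
patient=Priya: ✗
patient=Alice: ✗
patient=Wes: ✓ → 38
patient=Omar: ✗
patient=Carmen: ✗
bmi_sum = 95 + 38 = 133
—
[bmi_avg: bmi < 27 OR ward = 'PED']
patient=Eve: ✗
patient=Gus: ✓ → 28
patient=Rosa: ✗
patient=Yara: ✓ → 14
patient=Priya: ✓ → 88
patient=Alice: ✓ → 9
patient=Wes: ✗
patient=Omar: ✓ → 35
patient=Carmen: ✗
bmi_avg = (28 + 14 + 88 + 9 + 35) / 5 = 34.8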